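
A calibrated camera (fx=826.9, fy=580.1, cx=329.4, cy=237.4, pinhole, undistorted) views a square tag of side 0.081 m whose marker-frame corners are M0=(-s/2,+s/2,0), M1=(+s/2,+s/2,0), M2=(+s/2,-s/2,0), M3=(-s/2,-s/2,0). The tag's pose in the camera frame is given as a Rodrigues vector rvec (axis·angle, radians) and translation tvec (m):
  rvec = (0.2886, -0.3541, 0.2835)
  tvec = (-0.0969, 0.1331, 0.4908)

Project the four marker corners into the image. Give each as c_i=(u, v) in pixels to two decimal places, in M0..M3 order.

Intrinsics K: fx=826.9, fy=580.1, cx=329.4, cy=237.4
Marker side s = 0.081 m; corners in marker frame (Z=0):
  M0 = (-0.0405, +0.0405, 0)
  M1 = (+0.0405, +0.0405, 0)
  M2 = (+0.0405, -0.0405, 0)
  M3 = (-0.0405, -0.0405, 0)
rvec = (0.2886, -0.3541, 0.2835), |rvec| = θ = 0.53763 rad = 30.804°
Rodrigues: sinθ=0.51210, 1−cosθ=0.14108; R = I + sinθ·[k]× + (1−cosθ)·[k]×²:
    [+0.89957 -0.31992 -0.29735]
    [+0.22016 +0.92012 -0.32389]
    [+0.37722 +0.22590 +0.89815]
t = (-0.0969, 0.1331, 0.4908) m
M0: Pc = R·M0+t = (-0.14629, +0.16145, +0.48467); u = 826.9·(-0.14629)/0.48467 + 329.4 = 79.8151, v = 580.1·(+0.16145)/0.48467 + 237.4 = 430.6364
M1: Pc = R·M1+t = (-0.07342, +0.17928, +0.51523); u = 826.9·(-0.07342)/0.51523 + 329.4 = 211.5602, v = 580.1·(+0.17928)/0.51523 + 237.4 = 439.2553
M2: Pc = R·M2+t = (-0.04751, +0.10475, +0.49693); u = 826.9·(-0.04751)/0.49693 + 329.4 = 250.3413, v = 580.1·(+0.10475)/0.49693 + 237.4 = 359.6840
M3: Pc = R·M3+t = (-0.12038, +0.08692, +0.46637); u = 826.9·(-0.12038)/0.46637 + 329.4 = 115.9680, v = 580.1·(+0.08692)/0.46637 + 237.4 = 345.5139

c0=(79.82, 430.64) c1=(211.56, 439.26) c2=(250.34, 359.68) c3=(115.97, 345.51)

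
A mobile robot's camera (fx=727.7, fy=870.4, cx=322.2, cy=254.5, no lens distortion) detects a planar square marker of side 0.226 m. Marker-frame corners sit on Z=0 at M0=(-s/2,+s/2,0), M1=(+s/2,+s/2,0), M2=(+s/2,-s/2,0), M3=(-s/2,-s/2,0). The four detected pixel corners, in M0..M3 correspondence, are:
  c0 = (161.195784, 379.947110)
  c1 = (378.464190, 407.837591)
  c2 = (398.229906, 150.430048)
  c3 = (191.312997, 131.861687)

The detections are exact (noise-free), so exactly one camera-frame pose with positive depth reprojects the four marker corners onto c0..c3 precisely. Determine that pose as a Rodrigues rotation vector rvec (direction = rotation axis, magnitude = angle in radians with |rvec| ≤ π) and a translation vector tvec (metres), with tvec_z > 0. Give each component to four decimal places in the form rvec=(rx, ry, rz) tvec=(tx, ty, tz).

Intrinsics K: fx=727.7, fy=870.4, cx=322.2, cy=254.5
Marker side s = 0.226 m; corners in marker frame (Z=0):
  M0 = (-0.1130, +0.1130, 0)
  M1 = (+0.1130, +0.1130, 0)
  M2 = (+0.1130, -0.1130, 0)
  M3 = (-0.1130, -0.1130, 0)
Detected image corners:
  c0 = (161.195784, 379.947110) px
  c1 = (378.464190, 407.837591) px
  c2 = (398.229906, 150.430048) px
  c3 = (191.312997, 131.861687) px
Planar DLT: solve 8×8 A·h = b for H (H[2,2]=1):
  H  [+897.82536 -176.40062 +280.92909]
  H  [+64.30351 +1055.78233 +264.01090]
  H  [-0.14182 -0.23264 +1.00000]
B = K⁻¹H; ‖b₁‖=1.309401, ‖b₂‖=1.309401; λ = 2/(‖b₁‖+‖b₂‖) = 0.763708, sign → tz>0 ⇒ λ=+0.763708
r₁ = λ·B[:,0] = (+0.99021,+0.08809,-0.10831); r₂ = λ·B[:,1] = (-0.10647,+0.97831,-0.17767)
r₃ = r₁×r₂ = (+0.09031,+0.18746,+0.97811); SVD([r₁ r₂ r₃]) → R = UVᵀ:
  R  [+0.99021 -0.10647 +0.09031]
  R  [+0.08809 +0.97831 +0.18746]
  R  [-0.10831 -0.17767 +0.97811]
t = (-0.04331, +0.00835, +0.76371) m
tr R = 2.946634; θ = arccos((tr R − 1)/2) = 0.231527 rad = 13.266°
axis k = ((R−Rᵀ)₃₂, (R−Rᵀ)₁₃, (R−Rᵀ)₂₁) / (2 sinθ) = (-0.795598, +0.432786, +0.423934)
rvec = θ·k = (-0.184202, +0.100202, +0.098152)

rvec=(-0.1842, 0.1002, 0.0982) tvec=(-0.0433, 0.0083, 0.7637)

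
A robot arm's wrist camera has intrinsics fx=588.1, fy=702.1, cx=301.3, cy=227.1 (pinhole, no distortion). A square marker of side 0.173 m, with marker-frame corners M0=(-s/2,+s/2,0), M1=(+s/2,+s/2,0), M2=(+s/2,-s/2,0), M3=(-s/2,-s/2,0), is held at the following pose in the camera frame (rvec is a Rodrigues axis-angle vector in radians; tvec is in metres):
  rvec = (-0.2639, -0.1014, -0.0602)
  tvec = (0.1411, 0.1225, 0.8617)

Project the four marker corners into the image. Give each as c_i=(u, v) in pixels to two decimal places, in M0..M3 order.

c0=(344.86, 404.58) c1=(462.94, 394.08) c2=(446.61, 254.74) c3=(334.19, 261.72)

Intrinsics K: fx=588.1, fy=702.1, cx=301.3, cy=227.1
Marker side s = 0.173 m; corners in marker frame (Z=0):
  M0 = (-0.0865, +0.0865, 0)
  M1 = (+0.0865, +0.0865, 0)
  M2 = (+0.0865, -0.0865, 0)
  M3 = (-0.0865, -0.0865, 0)
rvec = (-0.2639, -0.1014, -0.0602), |rvec| = θ = 0.28905 rad = 16.561°
Rodrigues: sinθ=0.28504, 1−cosθ=0.04148; R = I + sinθ·[k]× + (1−cosθ)·[k]×²:
    [+0.99310 +0.07265 -0.09211]
    [-0.04608 +0.96362 +0.26327]
    [+0.10788 -0.25721 +0.96031]
t = (0.1411, 0.1225, 0.8617) m
M0: Pc = R·M0+t = (+0.06148, +0.20984, +0.83012); u = 588.1·(+0.06148)/0.83012 + 301.3 = 344.8568, v = 702.1·(+0.20984)/0.83012 + 227.1 = 404.5780
M1: Pc = R·M1+t = (+0.23329, +0.20187, +0.84878); u = 588.1·(+0.23329)/0.84878 + 301.3 = 462.9387, v = 702.1·(+0.20187)/0.84878 + 227.1 = 394.0815
M2: Pc = R·M2+t = (+0.22072, +0.03516, +0.89328); u = 588.1·(+0.22072)/0.89328 + 301.3 = 446.6121, v = 702.1·(+0.03516)/0.89328 + 227.1 = 254.7358
M3: Pc = R·M3+t = (+0.04891, +0.04313, +0.87462); u = 588.1·(+0.04891)/0.87462 + 301.3 = 334.1894, v = 702.1·(+0.04313)/0.87462 + 227.1 = 261.7248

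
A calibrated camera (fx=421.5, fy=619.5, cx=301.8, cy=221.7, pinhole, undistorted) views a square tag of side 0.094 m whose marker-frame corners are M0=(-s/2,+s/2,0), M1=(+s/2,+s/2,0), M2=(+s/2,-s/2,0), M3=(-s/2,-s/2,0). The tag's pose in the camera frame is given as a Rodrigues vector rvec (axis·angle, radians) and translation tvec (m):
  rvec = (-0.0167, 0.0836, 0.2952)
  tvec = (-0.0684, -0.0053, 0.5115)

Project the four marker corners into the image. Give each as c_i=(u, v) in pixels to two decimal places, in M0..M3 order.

Intrinsics K: fx=421.5, fy=619.5, cx=301.8, cy=221.7
Marker side s = 0.094 m; corners in marker frame (Z=0):
  M0 = (-0.0470, +0.0470, 0)
  M1 = (+0.0470, +0.0470, 0)
  M2 = (+0.0470, -0.0470, 0)
  M3 = (-0.0470, -0.0470, 0)
rvec = (-0.0167, 0.0836, 0.2952), |rvec| = θ = 0.30726 rad = 17.605°
Rodrigues: sinθ=0.30245, 1−cosθ=0.04684; R = I + sinθ·[k]× + (1−cosθ)·[k]×²:
    [+0.95330 -0.29127 +0.07985]
    [+0.28988 +0.95663 +0.02868]
    [-0.08474 -0.00420 +0.99639]
t = (-0.0684, -0.0053, 0.5115) m
M0: Pc = R·M0+t = (-0.12689, +0.02604, +0.51529); u = 421.5·(-0.12689)/0.51529 + 301.8 = 198.0008, v = 619.5·(+0.02604)/0.51529 + 221.7 = 253.0031
M1: Pc = R·M1+t = (-0.03728, +0.05329, +0.50732); u = 421.5·(-0.03728)/0.50732 + 301.8 = 270.8228, v = 619.5·(+0.05329)/0.50732 + 221.7 = 286.7690
M2: Pc = R·M2+t = (-0.00991, -0.03664, +0.50771); u = 421.5·(-0.00991)/0.50771 + 301.8 = 293.5769, v = 619.5·(-0.03664)/0.50771 + 221.7 = 176.9963
M3: Pc = R·M3+t = (-0.09952, -0.06389, +0.51568); u = 421.5·(-0.09952)/0.51568 + 301.8 = 220.4592, v = 619.5·(-0.06389)/0.51568 + 221.7 = 144.9517

c0=(198.00, 253.00) c1=(270.82, 286.77) c2=(293.58, 177.00) c3=(220.46, 144.95)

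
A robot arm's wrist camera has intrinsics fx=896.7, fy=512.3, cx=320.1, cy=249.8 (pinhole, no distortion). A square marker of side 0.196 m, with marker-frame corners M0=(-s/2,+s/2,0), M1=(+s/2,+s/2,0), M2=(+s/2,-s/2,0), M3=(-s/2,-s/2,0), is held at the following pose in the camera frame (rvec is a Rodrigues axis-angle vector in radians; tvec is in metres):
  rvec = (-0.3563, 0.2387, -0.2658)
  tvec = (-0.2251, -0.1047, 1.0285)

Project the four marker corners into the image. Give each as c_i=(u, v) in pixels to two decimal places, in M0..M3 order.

Intrinsics K: fx=896.7, fy=512.3, cx=320.1, cy=249.8
Marker side s = 0.196 m; corners in marker frame (Z=0):
  M0 = (-0.0980, +0.0980, 0)
  M1 = (+0.0980, +0.0980, 0)
  M2 = (+0.0980, -0.0980, 0)
  M3 = (-0.0980, -0.0980, 0)
rvec = (-0.3563, 0.2387, -0.2658), |rvec| = θ = 0.50456 rad = 28.909°
Rodrigues: sinθ=0.48342, 1−cosθ=0.12461; R = I + sinθ·[k]× + (1−cosθ)·[k]×²:
    [+0.93753 +0.21304 +0.27506]
    [-0.29629 +0.90328 +0.31032]
    [-0.18234 -0.37243 +0.90997]
t = (-0.2251, -0.1047, 1.0285) m
M0: Pc = R·M0+t = (-0.29610, +0.01286, +1.00987); u = 896.7·(-0.29610)/1.00987 + 320.1 = 57.1822, v = 512.3·(+0.01286)/1.00987 + 249.8 = 256.3229
M1: Pc = R·M1+t = (-0.11234, -0.04522, +0.97413); u = 896.7·(-0.11234)/0.97413 + 320.1 = 216.6853, v = 512.3·(-0.04522)/0.97413 + 249.8 = 226.0209
M2: Pc = R·M2+t = (-0.15410, -0.22226, +1.04713); u = 896.7·(-0.15410)/1.04713 + 320.1 = 188.1380, v = 512.3·(-0.22226)/1.04713 + 249.8 = 141.0618
M3: Pc = R·M3+t = (-0.33786, -0.16418, +1.08287); u = 896.7·(-0.33786)/1.08287 + 320.1 = 40.3292, v = 512.3·(-0.16418)/1.08287 + 249.8 = 172.1251

c0=(57.18, 256.32) c1=(216.69, 226.02) c2=(188.14, 141.06) c3=(40.33, 172.13)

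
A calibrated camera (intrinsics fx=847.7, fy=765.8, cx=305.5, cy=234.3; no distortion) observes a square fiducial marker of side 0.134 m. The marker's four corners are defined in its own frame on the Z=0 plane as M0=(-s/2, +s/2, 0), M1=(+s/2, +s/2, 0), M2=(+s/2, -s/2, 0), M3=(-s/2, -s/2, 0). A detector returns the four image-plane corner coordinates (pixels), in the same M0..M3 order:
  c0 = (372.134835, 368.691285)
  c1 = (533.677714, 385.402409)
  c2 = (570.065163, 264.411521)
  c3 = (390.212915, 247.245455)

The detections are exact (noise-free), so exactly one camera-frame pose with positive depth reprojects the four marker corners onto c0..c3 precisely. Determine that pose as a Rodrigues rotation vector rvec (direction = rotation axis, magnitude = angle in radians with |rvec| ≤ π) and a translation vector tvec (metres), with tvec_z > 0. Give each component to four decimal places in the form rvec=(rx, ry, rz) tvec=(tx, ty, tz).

rvec=(0.5528, 0.0826, 0.0869) tvec=(0.1263, 0.0746, 0.6696)

Intrinsics K: fx=847.7, fy=765.8, cx=305.5, cy=234.3
Marker side s = 0.134 m; corners in marker frame (Z=0):
  M0 = (-0.0670, +0.0670, 0)
  M1 = (+0.0670, +0.0670, 0)
  M2 = (+0.0670, -0.0670, 0)
  M3 = (-0.0670, -0.0670, 0)
Detected image corners:
  c0 = (372.134835, 368.691285) px
  c1 = (533.677714, 385.402409) px
  c2 = (570.065163, 264.411521) px
  c3 = (390.212915, 247.245455) px
Planar DLT: solve 8×8 A·h = b for H (H[2,2]=1):
  H  [+1231.99544 +164.47557 +465.33533]
  H  [+100.36454 +1153.78004 +319.58852]
  H  [-0.08202 +0.78738 +1.00000]
B = K⁻¹H; ‖b₁‖=1.493350, ‖b₂‖=1.493350; λ = 2/(‖b₁‖+‖b₂‖) = 0.669635, sign → tz>0 ⇒ λ=+0.669635
r₁ = λ·B[:,0] = (+0.99300,+0.10456,-0.05492); r₂ = λ·B[:,1] = (-0.06009,+0.84758,+0.52726)
r₃ = r₁×r₂ = (+0.10168,-0.52027,+0.84793); SVD([r₁ r₂ r₃]) → R = UVᵀ:
  R  [+0.99300 -0.06009 +0.10168]
  R  [+0.10456 +0.84758 -0.52027]
  R  [-0.05492 +0.52726 +0.84793]
t = (+0.12626, +0.07458, +0.66964) m
tr R = 2.688509; θ = arccos((tr R − 1)/2) = 0.565624 rad = 32.408°
axis k = ((R−Rᵀ)₃₂, (R−Rᵀ)₁₃, (R−Rᵀ)₂₁) / (2 sinθ) = (+0.977270, +0.146102, +0.153612)
rvec = θ·k = (+0.552768, +0.082639, +0.086887)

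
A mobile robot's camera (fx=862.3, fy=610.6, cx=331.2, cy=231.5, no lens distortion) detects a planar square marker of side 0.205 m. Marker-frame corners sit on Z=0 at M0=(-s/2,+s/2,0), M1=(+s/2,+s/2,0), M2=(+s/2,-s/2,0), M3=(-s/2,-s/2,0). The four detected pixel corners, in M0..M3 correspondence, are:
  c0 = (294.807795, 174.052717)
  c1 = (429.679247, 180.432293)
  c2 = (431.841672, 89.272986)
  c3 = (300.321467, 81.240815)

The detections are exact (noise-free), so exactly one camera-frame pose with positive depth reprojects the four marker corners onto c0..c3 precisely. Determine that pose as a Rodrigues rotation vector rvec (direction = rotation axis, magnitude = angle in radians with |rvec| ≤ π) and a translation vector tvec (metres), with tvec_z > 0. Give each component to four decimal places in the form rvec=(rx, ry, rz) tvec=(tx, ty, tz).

rvec=(-0.1551, -0.1313, 0.0447) tvec=(0.0510, -0.2159, 1.3082)

Intrinsics K: fx=862.3, fy=610.6, cx=331.2, cy=231.5
Marker side s = 0.205 m; corners in marker frame (Z=0):
  M0 = (-0.1025, +0.1025, 0)
  M1 = (+0.1025, +0.1025, 0)
  M2 = (+0.1025, -0.1025, 0)
  M3 = (-0.1025, -0.1025, 0)
Detected image corners:
  c0 = (294.807795, 174.052717) px
  c1 = (429.679247, 180.432293) px
  c2 = (431.841672, 89.272986) px
  c3 = (300.321467, 81.240815) px
Planar DLT: solve 8×8 A·h = b for H (H[2,2]=1):
  H  [+684.97125 -62.31751 +364.84852]
  H  [+47.93578 +432.92846 +130.72012]
  H  [+0.09703 -0.11994 +1.00000]
B = K⁻¹H; ‖b₁‖=0.764416, ‖b₂‖=0.764416; λ = 2/(‖b₁‖+‖b₂‖) = 1.308188, sign → tz>0 ⇒ λ=+1.308188
r₁ = λ·B[:,0] = (+0.99041,+0.05457,+0.12694); r₂ = λ·B[:,1] = (-0.03428,+0.98702,-0.15690)
r₃ = r₁×r₂ = (-0.13385,+0.15104,+0.97942); SVD([r₁ r₂ r₃]) → R = UVᵀ:
  R  [+0.99041 -0.03428 -0.13385]
  R  [+0.05457 +0.98702 +0.15104]
  R  [+0.12694 -0.15690 +0.97942]
t = (+0.05105, -0.21592, +1.30819) m
tr R = 2.956850; θ = arccos((tr R − 1)/2) = 0.208100 rad = 11.923°
axis k = ((R−Rᵀ)₃₂, (R−Rᵀ)₁₃, (R−Rᵀ)₂₁) / (2 sinθ) = (-0.745263, -0.631146, +0.215031)
rvec = θ·k = (-0.155089, -0.131341, +0.044748)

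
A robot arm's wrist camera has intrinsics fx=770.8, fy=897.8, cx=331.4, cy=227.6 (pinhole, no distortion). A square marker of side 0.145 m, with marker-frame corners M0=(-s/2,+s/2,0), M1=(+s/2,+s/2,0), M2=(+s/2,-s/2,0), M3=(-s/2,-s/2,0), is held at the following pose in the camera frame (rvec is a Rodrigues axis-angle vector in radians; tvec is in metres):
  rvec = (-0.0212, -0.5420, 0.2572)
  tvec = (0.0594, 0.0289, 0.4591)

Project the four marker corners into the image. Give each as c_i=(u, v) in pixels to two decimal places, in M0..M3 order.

c0=(298.82, 402.66) c1=(492.16, 442.19) c2=(540.71, 185.94) c3=(361.43, 103.59)

Intrinsics K: fx=770.8, fy=897.8, cx=331.4, cy=227.6
Marker side s = 0.145 m; corners in marker frame (Z=0):
  M0 = (-0.0725, +0.0725, 0)
  M1 = (+0.0725, +0.0725, 0)
  M2 = (+0.0725, -0.0725, 0)
  M3 = (-0.0725, -0.0725, 0)
rvec = (-0.0212, -0.5420, 0.2572), |rvec| = θ = 0.60030 rad = 34.395°
Rodrigues: sinθ=0.56489, 1−cosθ=0.17484; R = I + sinθ·[k]× + (1−cosθ)·[k]×²:
    [+0.82538 -0.23645 -0.51267]
    [+0.24760 +0.96769 -0.04768]
    [+0.50738 -0.08758 +0.85726]
t = (0.0594, 0.0289, 0.4591) m
M0: Pc = R·M0+t = (-0.01758, +0.08111, +0.41596); u = 770.8·(-0.01758)/0.41596 + 331.4 = 298.8179, v = 897.8·(+0.08111)/0.41596 + 227.6 = 402.6558
M1: Pc = R·M1+t = (+0.10210, +0.11701, +0.48954); u = 770.8·(+0.10210)/0.48954 + 331.4 = 492.1577, v = 897.8·(+0.11701)/0.48954 + 227.6 = 442.1917
M2: Pc = R·M2+t = (+0.13638, -0.02331, +0.50224); u = 770.8·(+0.13638)/0.50224 + 331.4 = 540.7125, v = 897.8·(-0.02331)/0.50224 + 227.6 = 185.9378
M3: Pc = R·M3+t = (+0.01670, -0.05921, +0.42866); u = 770.8·(+0.01670)/0.42866 + 331.4 = 361.4339, v = 897.8·(-0.05921)/0.42866 + 227.6 = 103.5929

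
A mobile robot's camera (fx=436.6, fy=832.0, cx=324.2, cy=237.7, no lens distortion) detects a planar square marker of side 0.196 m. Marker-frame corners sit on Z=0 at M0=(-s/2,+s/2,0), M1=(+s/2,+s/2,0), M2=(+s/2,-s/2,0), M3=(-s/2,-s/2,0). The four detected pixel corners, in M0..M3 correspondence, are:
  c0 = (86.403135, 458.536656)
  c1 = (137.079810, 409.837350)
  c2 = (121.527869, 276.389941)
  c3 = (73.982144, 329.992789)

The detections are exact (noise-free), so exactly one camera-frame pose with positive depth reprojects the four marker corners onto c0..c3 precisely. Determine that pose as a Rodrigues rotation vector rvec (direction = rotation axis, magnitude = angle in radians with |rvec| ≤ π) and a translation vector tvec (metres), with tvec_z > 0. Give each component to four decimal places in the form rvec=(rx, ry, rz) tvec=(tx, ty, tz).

rvec=(-0.2209, 0.4039, -0.4031) tvec=(-0.5925, 0.1837, 1.1741)

Intrinsics K: fx=436.6, fy=832.0, cx=324.2, cy=237.7
Marker side s = 0.196 m; corners in marker frame (Z=0):
  M0 = (-0.0980, +0.0980, 0)
  M1 = (+0.0980, +0.0980, 0)
  M2 = (+0.0980, -0.0980, 0)
  M3 = (-0.0980, -0.0980, 0)
Detected image corners:
  c0 = (86.403135, 458.536656) px
  c1 = (137.079810, 409.837350) px
  c2 = (121.527869, 276.389941) px
  c3 = (73.982144, 329.992789) px
Planar DLT: solve 8×8 A·h = b for H (H[2,2]=1):
  H  [+220.40071 +45.60129 +103.89252]
  H  [-366.78158 +578.11976 +367.84175]
  H  [-0.28617 -0.24377 +1.00000]
B = K⁻¹H; ‖b₁‖=0.851685, ‖b₂‖=0.851685; λ = 2/(‖b₁‖+‖b₂‖) = 1.174143, sign → tz>0 ⇒ λ=+1.174143
r₁ = λ·B[:,0] = (+0.84222,-0.42162,-0.33600); r₂ = λ·B[:,1] = (+0.33517,+0.89763,-0.28622)
r₃ = r₁×r₂ = (+0.42228,+0.12844,+0.89732); SVD([r₁ r₂ r₃]) → R = UVᵀ:
  R  [+0.84222 +0.33517 +0.42228]
  R  [-0.42162 +0.89763 +0.12844]
  R  [-0.33600 -0.28622 +0.89732]
t = (-0.59247, +0.18366, +1.17414) m
tr R = 2.637172; θ = arccos((tr R − 1)/2) = 0.611851 rad = 35.056°
axis k = ((R−Rᵀ)₃₂, (R−Rᵀ)₁₃, (R−Rᵀ)₂₁) / (2 sinθ) = (-0.360960, +0.660088, -0.658780)
rvec = θ·k = (-0.220854, +0.403875, -0.403075)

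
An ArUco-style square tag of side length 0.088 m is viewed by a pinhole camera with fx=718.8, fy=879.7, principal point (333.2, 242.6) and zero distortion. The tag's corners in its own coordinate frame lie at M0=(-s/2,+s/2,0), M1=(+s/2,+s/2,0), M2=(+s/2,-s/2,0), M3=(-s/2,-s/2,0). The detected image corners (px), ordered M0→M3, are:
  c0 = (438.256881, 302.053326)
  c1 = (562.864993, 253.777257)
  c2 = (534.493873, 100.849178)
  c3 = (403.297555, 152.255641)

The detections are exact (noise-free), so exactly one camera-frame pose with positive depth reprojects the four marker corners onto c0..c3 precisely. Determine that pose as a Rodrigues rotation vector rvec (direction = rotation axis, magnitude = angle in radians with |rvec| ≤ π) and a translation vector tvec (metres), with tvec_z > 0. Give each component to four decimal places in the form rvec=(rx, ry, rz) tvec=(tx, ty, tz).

Intrinsics K: fx=718.8, fy=879.7, cx=333.2, cy=242.6
Marker side s = 0.088 m; corners in marker frame (Z=0):
  M0 = (-0.0440, +0.0440, 0)
  M1 = (+0.0440, +0.0440, 0)
  M2 = (+0.0440, -0.0440, 0)
  M3 = (-0.0440, -0.0440, 0)
Detected image corners:
  c0 = (438.256881, 302.053326) px
  c1 = (562.864993, 253.777257) px
  c2 = (534.493873, 100.849178) px
  c3 = (403.297555, 152.255641) px
Planar DLT: solve 8×8 A·h = b for H (H[2,2]=1):
  H  [+1433.50749 +648.31690 +485.03285]
  H  [-573.81715 +1840.33426 +204.25810]
  H  [-0.03909 +0.59501 +1.00000]
B = K⁻¹H; ‖b₁‖=2.112562, ‖b₂‖=2.112562; λ = 2/(‖b₁‖+‖b₂‖) = 0.473359, sign → tz>0 ⇒ λ=+0.473359
r₁ = λ·B[:,0] = (+0.95260,-0.30366,-0.01850); r₂ = λ·B[:,1] = (+0.29638,+0.91259,+0.28166)
r₃ = r₁×r₂ = (-0.06864,-0.27379,+0.95934); SVD([r₁ r₂ r₃]) → R = UVᵀ:
  R  [+0.95260 +0.29638 -0.06864]
  R  [-0.30366 +0.91259 -0.27379]
  R  [-0.01850 +0.28166 +0.95934]
t = (+0.09999, -0.02063, +0.47336) m
tr R = 2.824531; θ = arccos((tr R − 1)/2) = 0.422015 rad = 24.180°
axis k = ((R−Rᵀ)₃₂, (R−Rᵀ)₁₃, (R−Rᵀ)₂₁) / (2 sinθ) = (+0.678034, -0.061207, -0.732478)
rvec = θ·k = (+0.286140, -0.025830, -0.309117)

rvec=(0.2861, -0.0258, -0.3091) tvec=(0.1000, -0.0206, 0.4734)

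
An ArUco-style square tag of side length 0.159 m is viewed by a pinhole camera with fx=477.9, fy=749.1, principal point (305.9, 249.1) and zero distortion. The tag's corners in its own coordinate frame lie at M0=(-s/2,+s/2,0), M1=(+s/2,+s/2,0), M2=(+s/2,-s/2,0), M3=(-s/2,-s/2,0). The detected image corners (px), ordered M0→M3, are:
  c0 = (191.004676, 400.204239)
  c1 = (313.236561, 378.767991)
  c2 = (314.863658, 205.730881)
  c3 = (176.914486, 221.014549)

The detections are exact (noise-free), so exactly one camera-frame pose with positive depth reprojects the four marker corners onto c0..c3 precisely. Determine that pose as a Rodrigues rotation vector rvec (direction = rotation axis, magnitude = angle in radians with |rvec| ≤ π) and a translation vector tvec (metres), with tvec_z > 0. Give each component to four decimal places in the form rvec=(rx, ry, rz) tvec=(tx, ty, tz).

Intrinsics K: fx=477.9, fy=749.1, cx=305.9, cy=249.1
Marker side s = 0.159 m; corners in marker frame (Z=0):
  M0 = (-0.0795, +0.0795, 0)
  M1 = (+0.0795, +0.0795, 0)
  M2 = (+0.0795, -0.0795, 0)
  M3 = (-0.0795, -0.0795, 0)
Detected image corners:
  c0 = (191.004676, 400.204239) px
  c1 = (313.236561, 378.767991) px
  c2 = (314.863658, 205.730881) px
  c3 = (176.914486, 221.014549) px
Planar DLT: solve 8×8 A·h = b for H (H[2,2]=1):
  H  [+889.31613 +223.68478 +250.72768]
  H  [-26.95815 +1331.92385 +306.43201]
  H  [+0.29745 +0.74561 +1.00000]
B = K⁻¹H; ‖b₁‖=1.702118, ‖b₂‖=1.702118; λ = 2/(‖b₁‖+‖b₂‖) = 0.587503, sign → tz>0 ⇒ λ=+0.587503
r₁ = λ·B[:,0] = (+0.98142,-0.07925,+0.17475); r₂ = λ·B[:,1] = (-0.00541,+0.89893,+0.43805)
r₃ = r₁×r₂ = (-0.19181,-0.43086,+0.88180); SVD([r₁ r₂ r₃]) → R = UVᵀ:
  R  [+0.98142 -0.00541 -0.19181]
  R  [-0.07925 +0.89893 -0.43086]
  R  [+0.17475 +0.43805 +0.88180]
t = (-0.06783, +0.04496, +0.58750) m
tr R = 2.762153; θ = arccos((tr R − 1)/2) = 0.492663 rad = 28.228°
axis k = ((R−Rᵀ)₃₂, (R−Rᵀ)₁₃, (R−Rᵀ)₂₁) / (2 sinθ) = (+0.918556, -0.387507, -0.078066)
rvec = θ·k = (+0.452539, -0.190910, -0.038460)

rvec=(0.4525, -0.1909, -0.0385) tvec=(-0.0678, 0.0450, 0.5875)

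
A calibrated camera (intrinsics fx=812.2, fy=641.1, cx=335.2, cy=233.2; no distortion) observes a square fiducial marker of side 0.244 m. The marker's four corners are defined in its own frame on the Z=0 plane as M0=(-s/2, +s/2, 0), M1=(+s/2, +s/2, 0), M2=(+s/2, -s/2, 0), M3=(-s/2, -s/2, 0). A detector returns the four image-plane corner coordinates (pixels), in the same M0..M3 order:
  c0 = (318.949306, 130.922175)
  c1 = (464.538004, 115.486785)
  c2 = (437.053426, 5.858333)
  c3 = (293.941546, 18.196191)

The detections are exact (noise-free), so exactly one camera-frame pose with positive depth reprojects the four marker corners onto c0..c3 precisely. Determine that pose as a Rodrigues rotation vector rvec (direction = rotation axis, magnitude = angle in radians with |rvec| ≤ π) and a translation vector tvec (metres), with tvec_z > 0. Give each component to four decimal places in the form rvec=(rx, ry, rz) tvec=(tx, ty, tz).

Intrinsics K: fx=812.2, fy=641.1, cx=335.2, cy=233.2
Marker side s = 0.244 m; corners in marker frame (Z=0):
  M0 = (-0.1220, +0.1220, 0)
  M1 = (+0.1220, +0.1220, 0)
  M2 = (+0.1220, -0.1220, 0)
  M3 = (-0.1220, -0.1220, 0)
Detected image corners:
  c0 = (318.949306, 130.922175) px
  c1 = (464.538004, 115.486785) px
  c2 = (437.053426, 5.858333) px
  c3 = (293.941546, 18.196191) px
Planar DLT: solve 8×8 A·h = b for H (H[2,2]=1):
  H  [+630.56549 +73.91009 +379.38548]
  H  [-49.87485 +449.54265 +66.92458]
  H  [+0.10306 -0.08906 +1.00000]
B = K⁻¹H; ‖b₁‖=0.749949, ‖b₂‖=0.749949; λ = 2/(‖b₁‖+‖b₂‖) = 1.333424, sign → tz>0 ⇒ λ=+1.333424
r₁ = λ·B[:,0] = (+0.97851,-0.15372,+0.13742); r₂ = λ·B[:,1] = (+0.17035,+0.97820,-0.11875)
r₃ = r₁×r₂ = (-0.11617,+0.13961,+0.98337); SVD([r₁ r₂ r₃]) → R = UVᵀ:
  R  [+0.97851 +0.17035 -0.11617]
  R  [-0.15372 +0.97820 +0.13961]
  R  [+0.13742 -0.11875 +0.98337]
t = (+0.07254, -0.34584, +1.33342) m
tr R = 2.940080; θ = arccos((tr R − 1)/2) = 0.245402 rad = 14.060°
axis k = ((R−Rᵀ)₃₂, (R−Rᵀ)₁₃, (R−Rᵀ)₂₁) / (2 sinθ) = (-0.531741, -0.521922, -0.666970)
rvec = θ·k = (-0.130490, -0.128080, -0.163675)

rvec=(-0.1305, -0.1281, -0.1637) tvec=(0.0725, -0.3458, 1.3334)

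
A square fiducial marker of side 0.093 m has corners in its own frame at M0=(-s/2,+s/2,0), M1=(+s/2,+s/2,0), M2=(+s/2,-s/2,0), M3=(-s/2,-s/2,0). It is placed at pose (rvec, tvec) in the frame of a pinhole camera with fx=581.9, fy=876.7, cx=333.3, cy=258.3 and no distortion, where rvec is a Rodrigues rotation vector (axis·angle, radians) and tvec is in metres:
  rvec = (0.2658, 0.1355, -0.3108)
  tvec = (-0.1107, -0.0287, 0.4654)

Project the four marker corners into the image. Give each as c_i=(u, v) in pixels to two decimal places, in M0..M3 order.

Intrinsics K: fx=581.9, fy=876.7, cx=333.3, cy=258.3
Marker side s = 0.093 m; corners in marker frame (Z=0):
  M0 = (-0.0465, +0.0465, 0)
  M1 = (+0.0465, +0.0465, 0)
  M2 = (+0.0465, -0.0465, 0)
  M3 = (-0.0465, -0.0465, 0)
rvec = (0.2658, 0.1355, -0.3108), |rvec| = θ = 0.43082 rad = 24.684°
Rodrigues: sinθ=0.41762, 1−cosθ=0.09138; R = I + sinθ·[k]× + (1−cosθ)·[k]×²:
    [+0.94341 +0.31901 +0.09068]
    [-0.28354 +0.91766 -0.27839]
    [-0.17202 +0.23692 +0.95618]
t = (-0.1107, -0.0287, 0.4654) m
M0: Pc = R·M0+t = (-0.13973, +0.02716, +0.48442); u = 581.9·(-0.13973)/0.48442 + 333.3 = 165.4451, v = 876.7·(+0.02716)/0.48442 + 258.3 = 307.4473
M1: Pc = R·M1+t = (-0.05200, +0.00079, +0.46842); u = 581.9·(-0.05200)/0.46842 + 333.3 = 268.7047, v = 876.7·(+0.00079)/0.46842 + 258.3 = 259.7721
M2: Pc = R·M2+t = (-0.08167, -0.08456, +0.44638); u = 581.9·(-0.08167)/0.44638 + 333.3 = 226.8422, v = 876.7·(-0.08456)/0.44638 + 258.3 = 92.2317
M3: Pc = R·M3+t = (-0.16940, -0.05819, +0.46238); u = 581.9·(-0.16940)/0.46238 + 333.3 = 120.1103, v = 876.7·(-0.05819)/0.46238 + 258.3 = 147.9753

c0=(165.45, 307.45) c1=(268.70, 259.77) c2=(226.84, 92.23) c3=(120.11, 147.98)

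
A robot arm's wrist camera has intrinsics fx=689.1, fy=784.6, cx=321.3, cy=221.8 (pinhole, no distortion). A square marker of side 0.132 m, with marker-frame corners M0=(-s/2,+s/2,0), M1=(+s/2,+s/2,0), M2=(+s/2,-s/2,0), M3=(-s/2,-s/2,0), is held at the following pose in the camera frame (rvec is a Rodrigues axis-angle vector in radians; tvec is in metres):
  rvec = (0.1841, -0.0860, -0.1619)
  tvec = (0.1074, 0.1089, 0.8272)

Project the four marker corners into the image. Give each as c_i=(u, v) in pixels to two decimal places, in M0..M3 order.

Intrinsics K: fx=689.1, fy=784.6, cx=321.3, cy=221.8
Marker side s = 0.132 m; corners in marker frame (Z=0):
  M0 = (-0.0660, +0.0660, 0)
  M1 = (+0.0660, +0.0660, 0)
  M2 = (+0.0660, -0.0660, 0)
  M3 = (-0.0660, -0.0660, 0)
rvec = (0.1841, -0.0860, -0.1619), |rvec| = θ = 0.25981 rad = 14.886°
Rodrigues: sinθ=0.25690, 1−cosθ=0.03356; R = I + sinθ·[k]× + (1−cosθ)·[k]×²:
    [+0.98329 +0.15221 -0.09986]
    [-0.16796 +0.97012 -0.17511]
    [+0.07022 +0.18896 +0.97947]
t = (0.1074, 0.1089, 0.8272) m
M0: Pc = R·M0+t = (+0.05255, +0.18401, +0.83504); u = 689.1·(+0.05255)/0.83504 + 321.3 = 364.6651, v = 784.6·(+0.18401)/0.83504 + 221.8 = 394.6983
M1: Pc = R·M1+t = (+0.18234, +0.16184, +0.84431); u = 689.1·(+0.18234)/0.84431 + 321.3 = 470.1237, v = 784.6·(+0.16184)/0.84431 + 221.8 = 372.1978
M2: Pc = R·M2+t = (+0.16225, +0.03379, +0.81936); u = 689.1·(+0.16225)/0.81936 + 321.3 = 457.7563, v = 784.6·(+0.03379)/0.81936 + 221.8 = 254.1537
M3: Pc = R·M3+t = (+0.03246, +0.05596, +0.81009); u = 689.1·(+0.03246)/0.81009 + 321.3 = 348.9091, v = 784.6·(+0.05596)/0.81009 + 221.8 = 275.9964

c0=(364.67, 394.70) c1=(470.12, 372.20) c2=(457.76, 254.15) c3=(348.91, 276.00)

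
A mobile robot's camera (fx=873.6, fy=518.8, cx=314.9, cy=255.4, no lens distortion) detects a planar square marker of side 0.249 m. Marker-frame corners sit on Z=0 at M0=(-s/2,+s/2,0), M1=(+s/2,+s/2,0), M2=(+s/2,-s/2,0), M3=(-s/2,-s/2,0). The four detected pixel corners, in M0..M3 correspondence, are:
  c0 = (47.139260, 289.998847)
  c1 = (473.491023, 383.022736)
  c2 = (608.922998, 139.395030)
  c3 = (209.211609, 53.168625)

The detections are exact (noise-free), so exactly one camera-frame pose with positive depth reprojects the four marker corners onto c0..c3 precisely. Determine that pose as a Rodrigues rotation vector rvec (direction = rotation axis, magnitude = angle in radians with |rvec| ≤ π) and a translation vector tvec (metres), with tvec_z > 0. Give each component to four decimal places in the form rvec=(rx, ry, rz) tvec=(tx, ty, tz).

Intrinsics K: fx=873.6, fy=518.8, cx=314.9, cy=255.4
Marker side s = 0.249 m; corners in marker frame (Z=0):
  M0 = (-0.1245, +0.1245, 0)
  M1 = (+0.1245, +0.1245, 0)
  M2 = (+0.1245, -0.1245, 0)
  M3 = (-0.1245, -0.1245, 0)
Detected image corners:
  c0 = (47.139260, 289.998847) px
  c1 = (473.491023, 383.022736) px
  c2 = (608.922998, 139.395030) px
  c3 = (209.211609, 53.168625) px
Planar DLT: solve 8×8 A·h = b for H (H[2,2]=1):
  H  [+1651.98536 -686.00071 +336.75456]
  H  [+356.24860 +907.52763 +212.35835]
  H  [-0.01498 -0.26443 +1.00000]
B = K⁻¹H; ‖b₁‖=2.019482, ‖b₂‖=2.019482; λ = 2/(‖b₁‖+‖b₂‖) = 0.495177, sign → tz>0 ⇒ λ=+0.495177
r₁ = λ·B[:,0] = (+0.93906,+0.34368,-0.00742); r₂ = λ·B[:,1] = (-0.34164,+0.93066,-0.13094)
r₃ = r₁×r₂ = (-0.03810,+0.12549,+0.99136); SVD([r₁ r₂ r₃]) → R = UVᵀ:
  R  [+0.93906 -0.34164 -0.03810]
  R  [+0.34368 +0.93066 +0.12549]
  R  [-0.00742 -0.13094 +0.99136]
t = (+0.01239, -0.04108, +0.49518) m
tr R = 2.861084; θ = arccos((tr R − 1)/2) = 0.374906 rad = 21.481°
axis k = ((R−Rᵀ)₃₂, (R−Rᵀ)₁₃, (R−Rᵀ)₂₁) / (2 sinθ) = (-0.350144, -0.041887, +0.935759)
rvec = θ·k = (-0.131271, -0.015704, +0.350821)

rvec=(-0.1313, -0.0157, 0.3508) tvec=(0.0124, -0.0411, 0.4952)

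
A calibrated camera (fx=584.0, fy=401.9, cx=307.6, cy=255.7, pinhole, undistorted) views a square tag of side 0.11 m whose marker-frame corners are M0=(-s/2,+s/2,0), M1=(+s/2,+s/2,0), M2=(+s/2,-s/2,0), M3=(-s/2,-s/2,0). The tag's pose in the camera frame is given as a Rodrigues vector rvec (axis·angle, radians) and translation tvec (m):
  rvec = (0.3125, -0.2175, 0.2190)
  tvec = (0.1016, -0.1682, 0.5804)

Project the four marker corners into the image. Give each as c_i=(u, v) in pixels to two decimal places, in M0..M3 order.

Intrinsics K: fx=584.0, fy=401.9, cx=307.6, cy=255.7
Marker side s = 0.11 m; corners in marker frame (Z=0):
  M0 = (-0.0550, +0.0550, 0)
  M1 = (+0.0550, +0.0550, 0)
  M2 = (+0.0550, -0.0550, 0)
  M3 = (-0.0550, -0.0550, 0)
rvec = (0.3125, -0.2175, 0.2190), |rvec| = θ = 0.43923 rad = 25.166°
Rodrigues: sinθ=0.42524, 1−cosθ=0.09492; R = I + sinθ·[k]× + (1−cosθ)·[k]×²:
    [+0.95313 -0.24547 -0.17690]
    [+0.17858 +0.92835 -0.32598]
    [+0.24425 +0.27911 +0.92868]
t = (0.1016, -0.1682, 0.5804) m
M0: Pc = R·M0+t = (+0.03568, -0.12696, +0.58232); u = 584.0·(+0.03568)/0.58232 + 307.6 = 343.3804, v = 401.9·(-0.12696)/0.58232 + 255.7 = 168.0738
M1: Pc = R·M1+t = (+0.14052, -0.10732, +0.60918); u = 584.0·(+0.14052)/0.60918 + 307.6 = 442.3119, v = 401.9·(-0.10732)/0.60918 + 255.7 = 184.8984
M2: Pc = R·M2+t = (+0.16752, -0.20944, +0.57848); u = 584.0·(+0.16752)/0.57848 + 307.6 = 476.7206, v = 401.9·(-0.20944)/0.57848 + 255.7 = 110.1936
M3: Pc = R·M3+t = (+0.06268, -0.22908, +0.55162); u = 584.0·(+0.06268)/0.55162 + 307.6 = 373.9585, v = 401.9·(-0.22908)/0.55162 + 255.7 = 88.7940

c0=(343.38, 168.07) c1=(442.31, 184.90) c2=(476.72, 110.19) c3=(373.96, 88.79)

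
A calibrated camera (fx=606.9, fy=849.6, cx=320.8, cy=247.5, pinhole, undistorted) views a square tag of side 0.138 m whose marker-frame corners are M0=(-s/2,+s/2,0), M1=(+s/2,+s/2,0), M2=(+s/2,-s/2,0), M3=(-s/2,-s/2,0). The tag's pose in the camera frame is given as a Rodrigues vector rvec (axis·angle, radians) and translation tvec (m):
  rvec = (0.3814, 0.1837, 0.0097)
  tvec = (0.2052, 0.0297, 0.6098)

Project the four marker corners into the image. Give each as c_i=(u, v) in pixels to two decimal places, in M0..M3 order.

c0=(451.15, 366.53) c1=(588.38, 379.44) c2=(608.66, 200.98) c3=(458.81, 194.24)

Intrinsics K: fx=606.9, fy=849.6, cx=320.8, cy=247.5
Marker side s = 0.138 m; corners in marker frame (Z=0):
  M0 = (-0.0690, +0.0690, 0)
  M1 = (+0.0690, +0.0690, 0)
  M2 = (+0.0690, -0.0690, 0)
  M3 = (-0.0690, -0.0690, 0)
rvec = (0.3814, 0.1837, 0.0097), |rvec| = θ = 0.42345 rad = 24.262°
Rodrigues: sinθ=0.41090, 1−cosθ=0.08832; R = I + sinθ·[k]× + (1−cosθ)·[k]×²:
    [+0.98333 +0.02510 +0.18008]
    [+0.04392 +0.92830 -0.36923]
    [-0.17644 +0.37098 +0.91173]
t = (0.2052, 0.0297, 0.6098) m
M0: Pc = R·M0+t = (+0.13908, +0.09072, +0.64757); u = 606.9·(+0.13908)/0.64757 + 320.8 = 451.1466, v = 849.6·(+0.09072)/0.64757 + 247.5 = 366.5253
M1: Pc = R·M1+t = (+0.27478, +0.09678, +0.62322); u = 606.9·(+0.27478)/0.62322 + 320.8 = 588.3845, v = 849.6·(+0.09678)/0.62322 + 247.5 = 379.4387
M2: Pc = R·M2+t = (+0.27132, -0.03132, +0.57203); u = 606.9·(+0.27132)/0.57203 + 320.8 = 608.6581, v = 849.6·(-0.03132)/0.57203 + 247.5 = 200.9792
M3: Pc = R·M3+t = (+0.13562, -0.03738, +0.59638); u = 606.9·(+0.13562)/0.59638 + 320.8 = 458.8114, v = 849.6·(-0.03738)/0.59638 + 247.5 = 194.2433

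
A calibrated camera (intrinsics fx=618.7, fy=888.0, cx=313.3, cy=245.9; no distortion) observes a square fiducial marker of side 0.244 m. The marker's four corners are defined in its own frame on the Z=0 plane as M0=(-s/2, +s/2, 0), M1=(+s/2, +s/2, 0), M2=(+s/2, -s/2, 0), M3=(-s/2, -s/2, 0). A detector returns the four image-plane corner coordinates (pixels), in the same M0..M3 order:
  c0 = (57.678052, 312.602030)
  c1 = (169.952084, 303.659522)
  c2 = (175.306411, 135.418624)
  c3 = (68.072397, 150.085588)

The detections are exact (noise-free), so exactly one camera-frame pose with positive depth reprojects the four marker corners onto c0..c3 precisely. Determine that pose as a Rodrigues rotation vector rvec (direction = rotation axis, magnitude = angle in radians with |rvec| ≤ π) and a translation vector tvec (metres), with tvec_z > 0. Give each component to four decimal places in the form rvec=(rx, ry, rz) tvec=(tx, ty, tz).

rvec=(-0.2518, 0.2054, -0.0396) tvec=(-0.4004, -0.0317, 1.2608)

Intrinsics K: fx=618.7, fy=888.0, cx=313.3, cy=245.9
Marker side s = 0.244 m; corners in marker frame (Z=0):
  M0 = (-0.1220, +0.1220, 0)
  M1 = (+0.1220, +0.1220, 0)
  M2 = (+0.1220, -0.1220, 0)
  M3 = (-0.1220, -0.1220, 0)
Detected image corners:
  c0 = (57.678052, 312.602030) px
  c1 = (169.952084, 303.659522) px
  c2 = (175.306411, 135.418624) px
  c3 = (68.072397, 150.085588) px
Planar DLT: solve 8×8 A·h = b for H (H[2,2]=1):
  H  [+431.17981 -55.94835 +116.80296]
  H  [-83.85567 +632.60502 +223.54228]
  H  [-0.15609 -0.19940 +1.00000]
B = K⁻¹H; ‖b₁‖=0.793156, ‖b₂‖=0.793156; λ = 2/(‖b₁‖+‖b₂‖) = 1.260786, sign → tz>0 ⇒ λ=+1.260786
r₁ = λ·B[:,0] = (+0.97832,-0.06456,-0.19680); r₂ = λ·B[:,1] = (+0.01329,+0.96779,-0.25140)
r₃ = r₁×r₂ = (+0.20669,+0.24333,+0.94766); SVD([r₁ r₂ r₃]) → R = UVᵀ:
  R  [+0.97832 +0.01329 +0.20669]
  R  [-0.06456 +0.96779 +0.24333]
  R  [-0.19680 -0.25140 +0.94766]
t = (-0.40042, -0.03174, +1.26079) m
tr R = 2.893771; θ = arccos((tr R − 1)/2) = 0.327388 rad = 18.758°
axis k = ((R−Rᵀ)₃₂, (R−Rᵀ)₁₃, (R−Rᵀ)₂₁) / (2 sinθ) = (-0.769244, +0.627383, -0.121054)
rvec = θ·k = (-0.251842, +0.205398, -0.039632)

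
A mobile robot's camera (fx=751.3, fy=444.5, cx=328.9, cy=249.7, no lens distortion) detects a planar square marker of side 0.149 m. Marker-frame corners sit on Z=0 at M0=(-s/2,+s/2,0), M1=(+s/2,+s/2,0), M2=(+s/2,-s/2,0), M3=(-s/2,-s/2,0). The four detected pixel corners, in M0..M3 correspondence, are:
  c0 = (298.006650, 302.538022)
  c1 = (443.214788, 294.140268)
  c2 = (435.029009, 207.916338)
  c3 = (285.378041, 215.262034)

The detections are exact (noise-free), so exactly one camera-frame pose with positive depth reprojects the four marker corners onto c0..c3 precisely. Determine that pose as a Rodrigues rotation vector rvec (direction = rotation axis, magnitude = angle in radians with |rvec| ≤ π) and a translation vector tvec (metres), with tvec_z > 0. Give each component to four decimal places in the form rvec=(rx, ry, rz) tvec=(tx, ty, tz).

rvec=(0.1442, -0.0809, -0.0832) tvec=(0.0371, 0.0099, 0.7516)

Intrinsics K: fx=751.3, fy=444.5, cx=328.9, cy=249.7
Marker side s = 0.149 m; corners in marker frame (Z=0):
  M0 = (-0.0745, +0.0745, 0)
  M1 = (+0.0745, +0.0745, 0)
  M2 = (+0.0745, -0.0745, 0)
  M3 = (-0.0745, -0.0745, 0)
Detected image corners:
  c0 = (298.006650, 302.538022) px
  c1 = (443.214788, 294.140268) px
  c2 = (435.029009, 207.916338) px
  c3 = (285.378041, 215.262034) px
Planar DLT: solve 8×8 A·h = b for H (H[2,2]=1):
  H  [+1025.45867 +141.08402 +366.02710]
  H  [-27.61226 +631.97117 +255.56605]
  H  [+0.09911 +0.19525 +1.00000]
B = K⁻¹H; ‖b₁‖=1.330461, ‖b₂‖=1.330461; λ = 2/(‖b₁‖+‖b₂‖) = 0.751619, sign → tz>0 ⇒ λ=+0.751619
r₁ = λ·B[:,0] = (+0.99328,-0.08854,+0.07449); r₂ = λ·B[:,1] = (+0.07690,+0.98618,+0.14676)
r₃ = r₁×r₂ = (-0.08646,-0.14004,+0.98636); SVD([r₁ r₂ r₃]) → R = UVᵀ:
  R  [+0.99328 +0.07690 -0.08646]
  R  [-0.08854 +0.98618 -0.14004]
  R  [+0.07449 +0.14676 +0.98636]
t = (+0.03714, +0.00992, +0.75162) m
tr R = 2.965826; θ = arccos((tr R − 1)/2) = 0.185126 rad = 10.607°
axis k = ((R−Rᵀ)₃₂, (R−Rᵀ)₁₃, (R−Rᵀ)₂₁) / (2 sinθ) = (+0.779049, -0.437197, -0.449380)
rvec = θ·k = (+0.144222, -0.080936, -0.083192)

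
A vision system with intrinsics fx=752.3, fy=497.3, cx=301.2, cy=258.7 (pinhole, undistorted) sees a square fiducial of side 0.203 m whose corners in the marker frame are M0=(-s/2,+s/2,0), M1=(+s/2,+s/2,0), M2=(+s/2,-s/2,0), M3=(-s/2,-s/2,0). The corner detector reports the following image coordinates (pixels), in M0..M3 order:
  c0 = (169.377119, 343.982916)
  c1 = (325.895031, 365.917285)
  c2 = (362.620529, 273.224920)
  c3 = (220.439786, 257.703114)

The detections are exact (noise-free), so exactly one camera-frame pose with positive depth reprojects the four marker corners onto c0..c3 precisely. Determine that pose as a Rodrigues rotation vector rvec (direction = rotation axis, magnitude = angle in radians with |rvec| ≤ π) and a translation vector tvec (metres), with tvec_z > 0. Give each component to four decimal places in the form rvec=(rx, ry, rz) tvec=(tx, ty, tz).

rvec=(-0.5904, 0.1826, 0.2225) tvec=(-0.0417, 0.0956, 0.9742)

Intrinsics K: fx=752.3, fy=497.3, cx=301.2, cy=258.7
Marker side s = 0.203 m; corners in marker frame (Z=0):
  M0 = (-0.1015, +0.1015, 0)
  M1 = (+0.1015, +0.1015, 0)
  M2 = (+0.1015, -0.1015, 0)
  M3 = (-0.1015, -0.1015, 0)
Detected image corners:
  c0 = (169.377119, 343.982916) px
  c1 = (325.895031, 365.917285) px
  c2 = (362.620529, 273.224920) px
  c3 = (220.439786, 257.703114) px
Planar DLT: solve 8×8 A·h = b for H (H[2,2]=1):
  H  [+669.24869 -363.53026 +268.97935]
  H  [+17.14862 +271.92089 +307.51257]
  H  [-0.23931 -0.54323 +1.00000]
B = K⁻¹H; ‖b₁‖=1.026448, ‖b₂‖=1.026448; λ = 2/(‖b₁‖+‖b₂‖) = 0.974234, sign → tz>0 ⇒ λ=+0.974234
r₁ = λ·B[:,0] = (+0.96003,+0.15488,-0.23315); r₂ = λ·B[:,1] = (-0.25888,+0.80802,-0.52923)
r₃ = r₁×r₂ = (+0.10642,+0.56844,+0.81582); SVD([r₁ r₂ r₃]) → R = UVᵀ:
  R  [+0.96003 -0.25888 +0.10642]
  R  [+0.15488 +0.80802 +0.56844]
  R  [-0.23315 -0.52923 +0.81582]
t = (-0.04173, +0.09563, +0.97423) m
tr R = 2.583861; θ = arccos((tr R − 1)/2) = 0.656832 rad = 37.634°
axis k = ((R−Rᵀ)₃₂, (R−Rᵀ)₁₃, (R−Rᵀ)₂₁) / (2 sinθ) = (-0.898828, +0.278056, +0.338812)
rvec = θ·k = (-0.590379, +0.182636, +0.222543)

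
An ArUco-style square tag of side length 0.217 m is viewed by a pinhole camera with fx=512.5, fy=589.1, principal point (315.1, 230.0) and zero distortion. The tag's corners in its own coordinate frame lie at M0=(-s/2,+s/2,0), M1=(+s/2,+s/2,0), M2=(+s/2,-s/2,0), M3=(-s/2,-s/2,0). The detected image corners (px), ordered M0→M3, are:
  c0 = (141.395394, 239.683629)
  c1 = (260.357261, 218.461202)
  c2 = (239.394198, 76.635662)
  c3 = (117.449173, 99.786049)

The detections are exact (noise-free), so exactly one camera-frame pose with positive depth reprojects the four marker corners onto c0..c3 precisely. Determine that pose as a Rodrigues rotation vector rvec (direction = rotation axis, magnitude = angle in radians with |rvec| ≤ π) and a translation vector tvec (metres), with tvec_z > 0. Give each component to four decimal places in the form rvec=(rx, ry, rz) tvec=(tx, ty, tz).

Intrinsics K: fx=512.5, fy=589.1, cx=315.1, cy=230.0
Marker side s = 0.217 m; corners in marker frame (Z=0):
  M0 = (-0.1085, +0.1085, 0)
  M1 = (+0.1085, +0.1085, 0)
  M2 = (+0.1085, -0.1085, 0)
  M3 = (-0.1085, -0.1085, 0)
Detected image corners:
  c0 = (141.395394, 239.683629) px
  c1 = (260.357261, 218.461202) px
  c2 = (239.394198, 76.635662) px
  c3 = (117.449173, 99.786049) px
Planar DLT: solve 8×8 A·h = b for H (H[2,2]=1):
  H  [+546.68508 +126.70369 +189.51170]
  H  [-109.13281 +668.51181 +159.62892]
  H  [-0.04381 +0.12230 +1.00000]
B = K⁻¹H; ‖b₁‖=1.107357, ‖b₂‖=1.107357; λ = 2/(‖b₁‖+‖b₂‖) = 0.903051, sign → tz>0 ⇒ λ=+0.903051
r₁ = λ·B[:,0] = (+0.98761,-0.15185,-0.03956); r₂ = λ·B[:,1] = (+0.15536,+0.98167,+0.11044)
r₃ = r₁×r₂ = (+0.02207,-0.11522,+0.99310); SVD([r₁ r₂ r₃]) → R = UVᵀ:
  R  [+0.98761 +0.15536 +0.02207]
  R  [-0.15185 +0.98167 -0.11522]
  R  [-0.03956 +0.11044 +0.99310]
t = (-0.22129, -0.10787, +0.90305) m
tr R = 2.962373; θ = arccos((tr R − 1)/2) = 0.194283 rad = 11.132°
axis k = ((R−Rᵀ)₃₂, (R−Rᵀ)₁₃, (R−Rᵀ)₂₁) / (2 sinθ) = (+0.584415, +0.159616, -0.795602)
rvec = θ·k = (+0.113542, +0.031011, -0.154572)

rvec=(0.1135, 0.0310, -0.1546) tvec=(-0.2213, -0.1079, 0.9031)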